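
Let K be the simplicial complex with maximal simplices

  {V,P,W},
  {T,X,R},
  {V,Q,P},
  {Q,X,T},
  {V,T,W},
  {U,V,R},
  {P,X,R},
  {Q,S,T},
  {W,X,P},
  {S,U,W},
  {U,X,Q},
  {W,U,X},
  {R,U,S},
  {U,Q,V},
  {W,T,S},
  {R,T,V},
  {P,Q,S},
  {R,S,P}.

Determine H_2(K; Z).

H_2 ≅ Z.

Order the vertices as P < Q < R < S < T < U < V < W < X. Listing each simplex with vertices in this order, K has dimension 2 with simplices:

  0-simplices (9): P, Q, R, S, T, U, V, W, X
  1-simplices (27): PQ, PR, PS, PV, PW, PX, QS, QT, QU, QV, QX, RS, RT, RU, RV, RX, ST, SU, SW, TV, TW, TX, UV, UW, UX, VW, WX
  2-simplices (18): PQS, PQV, PRS, PRX, PVW, PWX, QST, QTX, QUV, QUX, RSU, RTV, RTX, RUV, STW, SUW, TVW, UWX

giving chain groups C_0 ≅ Z^9, C_1 ≅ Z^27, C_2 ≅ Z^18.

∂_1: C_1 → C_0 maps an edge to its endpoints' difference, ∂[p,q] = q − p. For instance
  ∂RV = V − R.
The 9×27 boundary matrix has rank 8 and Smith normal form diag(1,1,1,1,1,1,1,1).

∂_2: C_2 → C_1 sends each 2-simplex [p,q,r] to [q,r] − [p,r] + [p,q]. For instance
  ∂SUW = UW − SW + SU,
  ∂UWX = WX − UX + UW.
As a 27×18 matrix over Z this has rank 17, with invariant factors (1,1,1,1,1,1,1,1,1,1,1,1,1,1,1,1,1).

Reading off H_k = ker ∂_k / im ∂_{k+1}:

  H_2: rank ker ∂_2 − rank ∂_3 = (18 − 17) − 0 = 1, and there is no ∂_3, so H_2 ≅ Z.

(K is a triangulation of the torus T^2.)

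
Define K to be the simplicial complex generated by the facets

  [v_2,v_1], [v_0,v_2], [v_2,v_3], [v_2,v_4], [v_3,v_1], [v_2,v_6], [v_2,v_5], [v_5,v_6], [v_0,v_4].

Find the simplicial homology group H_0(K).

H_0 ≅ Z.

K has 7 vertices, 9 edges.
rank ∂_0 = 0, rank ∂_1 = 6 ⇒ b_0 = 7 − 0 − 6 = 1; all invariant factors of ∂_1 are 1 so no torsion. So H_0 = Z.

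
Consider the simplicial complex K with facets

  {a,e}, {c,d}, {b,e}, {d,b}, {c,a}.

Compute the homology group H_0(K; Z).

H_0 ≅ Z.

Take the total order a < b < c < d < e on the vertex set. Then K (dimension 1) consists of the simplices:

  0-simplices (5): a, b, c, d, e
  1-simplices (5): ac, ae, bd, be, cd

so the chain groups are C_0 ≅ Z^5, C_1 ≅ Z^5.

The boundary map ∂_1: C_1 → C_0 sends each edge [p,q] (with p < q) to q − p. For instance
  ∂ac = c − a.
The resulting 5×5 matrix has rank 4, and its Smith normal form has invariant factors (1,1,1,1).

Now H_k = ker ∂_k / im ∂_{k+1}, so:

  H_0: rank C_0 − rank ∂_1 = 5 − 4 = 1, and the invariant factors of ∂_1 are all 1, so H_0 ≅ Z.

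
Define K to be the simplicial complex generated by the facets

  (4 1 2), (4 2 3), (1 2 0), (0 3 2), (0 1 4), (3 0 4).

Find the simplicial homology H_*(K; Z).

H_0 = Z,  H_1 = 0,  H_2 = Z.

Take the total order 0 < 1 < 2 < 3 < 4 on the vertex set. Then K (dimension 2) consists of the simplices:

  0-simplices (5): [0], [1], [2], [3], [4]
  1-simplices (9): [0,1], [0,2], [0,3], [0,4], [1,2], [1,4], [2,3], [2,4], [3,4]
  2-simplices (6): [0,1,2], [0,1,4], [0,2,3], [0,3,4], [1,2,4], [2,3,4]

Hence C_0 ≅ Z^5, C_1 ≅ Z^9, C_2 ≅ Z^6.

∂_1: C_1 → C_0 maps an edge to its endpoints' difference, ∂[p,q] = q − p. For instance
  ∂[0,4] = [4] − [0].
The resulting 5×9 matrix has rank 4, and its Smith normal form has invariant factors (1,1,1,1).

∂_2: C_2 → C_1 acts by ∂[p,q,r] = [q,r] − [p,r] + [p,q]. For instance
  ∂[2,3,4] = [3,4] − [2,4] + [2,3],
  ∂[0,2,3] = [2,3] − [0,3] + [0,2].
The 9×6 boundary matrix has rank 5 and Smith normal form diag(1,1,1,1,1).

Reading off H_k = ker ∂_k / im ∂_{k+1}:

  H_0: rank C_0 − rank ∂_1 = 5 − 4 = 1, and the invariant factors of ∂_1 are all 1, so H_0 ≅ Z.
  H_1: rank ker ∂_1 − rank ∂_2 = (9 − 4) − 5 = 0, and the invariant factors of ∂_2 are all 1, so H_1 ≅ 0.
  H_2: rank ker ∂_2 − rank ∂_3 = (6 − 5) − 0 = 1, and there is no ∂_3, so H_2 ≅ Z.

As a check, the Euler characteristic is 5 − 9 + 6 = 2, which agrees with 1 − 0 + 1 = 2.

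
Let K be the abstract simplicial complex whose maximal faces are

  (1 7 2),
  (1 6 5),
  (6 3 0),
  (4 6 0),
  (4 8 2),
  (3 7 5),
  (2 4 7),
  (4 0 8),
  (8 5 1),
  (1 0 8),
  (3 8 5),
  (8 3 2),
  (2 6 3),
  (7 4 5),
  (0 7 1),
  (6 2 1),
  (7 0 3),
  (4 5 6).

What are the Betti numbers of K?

Fix the vertex order 0 < 1 < 2 < 3 < 4 < 5 < 6 < 7 < 8 and write every simplex with vertices in increasing order. Then dim K = 2 and the simplices of K are:

  0-simplices (9): [0], [1], [2], [3], [4], [5], [6], [7], [8]
  1-simplices (27): (27 of them)
  2-simplices (18): [0,1,7], [0,1,8], [0,3,6], [0,3,7], [0,4,6], [0,4,8], [1,2,6], [1,2,7], [1,5,6], [1,5,8], [2,3,6], [2,3,8], [2,4,7], [2,4,8], [3,5,7], [3,5,8], [4,5,6], [4,5,7]

Hence C_0 ≅ Z^9, C_1 ≅ Z^27, C_2 ≅ Z^18.

Boundary ∂_1: C_1 → C_0 maps an edge to its endpoints' difference, ∂[p,q] = q − p.
The resulting 9×27 matrix has rank 8, and its Smith normal form has invariant factors (1,1,1,1,1,1,1,1).

∂_2: C_2 → C_1 sends each 2-simplex [p,q,r] to [q,r] − [p,r] + [p,q]. For instance
  ∂[1,5,6] = [5,6] − [1,6] + [1,5],
  ∂[2,3,8] = [3,8] − [2,8] + [2,3].
The resulting 27×18 matrix has rank 17, and its Smith normal form has invariant factors (1,1,1,1,1,1,1,1,1,1,1,1,1,1,1,1,1).

Computing H_k = (kernel of ∂_k) / (image of ∂_{k+1}):

  H_0: rank C_0 − rank ∂_1 = 9 − 8 = 1, and the invariant factors of ∂_1 are all 1, so H_0 = Z.
  H_1: rank ker ∂_1 − rank ∂_2 = (27 − 8) − 17 = 2, and the invariant factors of ∂_2 are all 1, so H_1 = Z^2.
  H_2: rank ker ∂_2 − rank ∂_3 = (18 − 17) − 0 = 1, and there is no ∂_3, so H_2 = Z.

As a check, the Euler characteristic is 9 − 27 + 18 = 0, which agrees with 1 − 2 + 1 = 0.

Hence the Betti numbers are b_0 = 1, b_1 = 2, b_2 = 1.

b_0 = 1, b_1 = 2, b_2 = 1.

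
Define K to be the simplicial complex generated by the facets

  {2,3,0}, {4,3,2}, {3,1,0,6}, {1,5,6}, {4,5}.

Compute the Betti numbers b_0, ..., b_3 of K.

Fix the vertex order 0 < 1 < 2 < 3 < 4 < 5 < 6 and write every simplex with vertices in increasing order. Then dim K = 3 and the simplices of K are:

  0-simplices (7): [0], [1], [2], [3], [4], [5], [6]
  1-simplices (13): [0,1], [0,2], [0,3], [0,6], [1,3], [1,5], [1,6], [2,3], [2,4], [3,4], [3,6], [4,5], [5,6]
  2-simplices (7): [0,1,3], [0,1,6], [0,2,3], [0,3,6], [1,3,6], [1,5,6], [2,3,4]
  3-simplices (1): [0,1,3,6]

Hence C_0 ≅ Z^7, C_1 ≅ Z^13, C_2 ≅ Z^7, C_3 ≅ Z^1.

Boundary ∂_1: C_1 → C_0 maps an edge to its endpoints' difference, ∂[p,q] = q − p. For instance
  ∂[4,5] = [5] − [4].
The resulting 7×13 matrix has rank 6, and its Smith normal form has invariant factors (1,1,1,1,1,1).

∂_2: C_2 → C_1 acts by ∂[p,q,r] = [q,r] − [p,r] + [p,q]. For instance
  ∂[0,1,3] = [1,3] − [0,3] + [0,1],
  ∂[2,3,4] = [3,4] − [2,4] + [2,3].
As a 13×7 matrix over Z this has rank 6, with invariant factors (1,1,1,1,1,1).

Boundary ∂_3: C_3 → C_2 sends each 3-simplex σ to the alternating sum Σ_i (−1)^i (σ with its i-th vertex removed). For instance
  ∂[0,1,3,6] = [1,3,6] − [0,3,6] + [0,1,6] − [0,1,3].
As a 7×1 matrix over Z this has rank 1, with invariant factors (1).

Now H_k = ker ∂_k / im ∂_{k+1}, so:

  H_0: rank C_0 − rank ∂_1 = 7 − 6 = 1, and the invariant factors of ∂_1 are all 1, so H_0 ≅ Z.
  H_1: rank ker ∂_1 − rank ∂_2 = (13 − 6) − 6 = 1, and the invariant factors of ∂_2 are all 1, so H_1 ≅ Z.
  H_2: rank ker ∂_2 − rank ∂_3 = (7 − 6) − 1 = 0, and the invariant factors of ∂_3 are all 1, so H_2 ≅ 0.
  H_3: rank ker ∂_3 − rank ∂_4 = (1 − 1) − 0 = 0, and there is no ∂_4, so H_3 ≅ 0.

Hence the Betti numbers are b_0 = 1, b_1 = 1, b_2 = 0, b_3 = 0.

b_0 = 1, b_1 = 1, b_2 = 0, b_3 = 0.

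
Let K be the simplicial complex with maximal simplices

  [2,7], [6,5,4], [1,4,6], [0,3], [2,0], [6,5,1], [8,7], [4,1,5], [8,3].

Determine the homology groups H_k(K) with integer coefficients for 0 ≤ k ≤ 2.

H_0 ≅ Z^2,  H_1 ≅ Z,  H_2 ≅ Z.

Fix the vertex order 0 < 1 < 2 < 3 < 4 < 5 < 6 < 7 < 8 and write every simplex with vertices in increasing order. Then dim K = 2 and the simplices of K are:

  0-simplices (9): [0], [1], [2], [3], [4], [5], [6], [7], [8]
  1-simplices (11): [0,2], [0,3], [1,4], [1,5], [1,6], [2,7], [3,8], [4,5], [4,6], [5,6], [7,8]
  2-simplices (4): [1,4,5], [1,4,6], [1,5,6], [4,5,6]

giving chain groups C_0 ≅ Z^9, C_1 ≅ Z^11, C_2 ≅ Z^4.

The boundary map ∂_1: C_1 → C_0 is given by ∂[p,q] = [q] − [p]. For instance
  ∂[4,6] = [6] − [4].
As a 9×11 matrix over Z this has rank 7, with invariant factors (1,1,1,1,1,1,1).

The boundary map ∂_2: C_2 → C_1 sends each 2-simplex [p,q,r] to [q,r] − [p,r] + [p,q]. For instance
  ∂[1,5,6] = [5,6] − [1,6] + [1,5],
  ∂[4,5,6] = [5,6] − [4,6] + [4,5].
The resulting 11×4 matrix has rank 3, and its Smith normal form has invariant factors (1,1,1).

Now H_k = ker ∂_k / im ∂_{k+1}, so:

  H_0: rank C_0 − rank ∂_1 = 9 − 7 = 2, and the invariant factors of ∂_1 are all 1, so H_0 ≅ Z^2.
  H_1: rank ker ∂_1 − rank ∂_2 = (11 − 7) − 3 = 1, and the invariant factors of ∂_2 are all 1, so H_1 ≅ Z.
  H_2: rank ker ∂_2 − rank ∂_3 = (4 − 3) − 0 = 1, and there is no ∂_3, so H_2 ≅ Z.

As a check, the Euler characteristic is 9 − 11 + 4 = 2, which agrees with 2 − 1 + 1 = 2.
(K is a triangulation of the disjoint union of the 2-sphere S^2 and the circle S^1.)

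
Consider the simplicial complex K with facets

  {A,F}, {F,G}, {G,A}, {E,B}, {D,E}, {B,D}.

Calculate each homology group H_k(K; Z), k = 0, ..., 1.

We work with the vertex ordering A < B < D < E < F < G. The simplices of K, each written with vertices in increasing order, are:

  0-simplices (6): A, B, D, E, F, G
  1-simplices (6): AF, AG, BD, BE, DE, FG

giving chain groups C_0 ≅ Z^6, C_1 ≅ Z^6.

∂_1: C_1 → C_0 is given by ∂[p,q] = [q] − [p].
This gives a 6×6 integer matrix of rank 4; reducing to Smith normal form yields diagonal entries (1,1,1,1).

Computing H_k = (kernel of ∂_k) / (image of ∂_{k+1}):

  H_0: rank C_0 − rank ∂_1 = 6 − 4 = 2, and the invariant factors of ∂_1 are all 1, so H_0 ≅ Z^2.
  H_1: rank ker ∂_1 − rank ∂_2 = (6 − 4) − 0 = 2, and there is no ∂_2, so H_1 ≅ Z^2.

As a check, the Euler characteristic is 6 − 6 = 0, which agrees with 2 − 2 = 0.

H_0 = Z^2,  H_1 = Z^2.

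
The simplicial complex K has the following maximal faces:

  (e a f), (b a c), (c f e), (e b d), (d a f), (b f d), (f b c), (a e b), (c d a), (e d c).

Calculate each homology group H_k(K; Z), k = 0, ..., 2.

Fix the vertex order a < b < c < d < e < f and write every simplex with vertices in increasing order. Then dim K = 2 and the simplices of K are:

  0-simplices (6): a, b, c, d, e, f
  1-simplices (15): ab, ac, ad, ae, af, bc, bd, be, bf, cd, ce, cf, de, df, ef
  2-simplices (10): abc, abe, acd, adf, aef, bcf, bde, bdf, cde, cef

giving chain groups C_0 ≅ Z^6, C_1 ≅ Z^15, C_2 ≅ Z^10.

∂_1: C_1 → C_0 maps an edge to its endpoints' difference, ∂[p,q] = q − p.
The 6×15 boundary matrix has rank 5 and Smith normal form diag(1,1,1,1,1).

∂_2: C_2 → C_1 maps a triangle to the signed sum of its edges. For instance
  ∂acd = cd − ad + ac,
  ∂aef = ef − af + ae.
The resulting 15×10 matrix has rank 10, and its Smith normal form has invariant factors (1,1,1,1,1,1,1,1,1,2).

Reading off H_k = ker ∂_k / im ∂_{k+1}:

  H_0: rank C_0 − rank ∂_1 = 6 − 5 = 1, and the invariant factors of ∂_1 are all 1, so H_0 = Z.
  H_1: rank ker ∂_1 − rank ∂_2 = (15 − 5) − 10 = 0, and ∂_2 has invariant factor 2 > 1, so H_1 = Z/2Z.
  H_2: rank ker ∂_2 − rank ∂_3 = (10 − 10) − 0 = 0, and there is no ∂_3, so H_2 = 0.

As a check, the Euler characteristic is 6 − 15 + 10 = 1, which agrees with 1 − 0 + 0 = 1.
(K is a triangulation of the real projective plane RP^2.)

H_0 ≅ Z,  H_1 ≅ Z/2Z,  H_2 = 0.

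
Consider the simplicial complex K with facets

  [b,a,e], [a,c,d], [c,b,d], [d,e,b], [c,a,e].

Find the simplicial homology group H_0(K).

Take the total order a < b < c < d < e on the vertex set. Then K (dimension 2) consists of the simplices:

  0-simplices (5): a, b, c, d, e
  1-simplices (10): ab, ac, ad, ae, bc, bd, be, cd, ce, de
  2-simplices (5): abe, acd, ace, bcd, bde

giving chain groups C_0 ≅ Z^5, C_1 ≅ Z^10, C_2 ≅ Z^5.

The boundary map ∂_1: C_1 → C_0 sends each edge [p,q] (with p < q) to q − p. For instance
  ∂ab = b − a.
As a 5×10 matrix over Z this has rank 4, with invariant factors (1,1,1,1).

∂_2: C_2 → C_1 acts by ∂[p,q,r] = [q,r] − [p,r] + [p,q]. For instance
  ∂abe = be − ae + ab,
  ∂bde = de − be + bd.
This gives a 10×5 integer matrix of rank 5; reducing to Smith normal form yields diagonal entries (1,1,1,1,1).

From H_k ≅ ker(∂_k) / im(∂_{k+1}) we obtain:

  H_0: rank C_0 − rank ∂_1 = 5 − 4 = 1, and the invariant factors of ∂_1 are all 1, so H_0 = Z.

(K is a triangulation of the Möbius band.)

H_0 ≅ Z.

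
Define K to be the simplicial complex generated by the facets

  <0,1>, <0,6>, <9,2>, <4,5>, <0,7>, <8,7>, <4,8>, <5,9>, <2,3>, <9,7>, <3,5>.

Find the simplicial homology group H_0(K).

H_0 ≅ Z.

K has 10 vertices, 11 edges.
rank ∂_0 = 0, rank ∂_1 = 9 ⇒ b_0 = 10 − 0 − 9 = 1; all invariant factors of ∂_1 are 1 so no torsion. So H_0 = Z.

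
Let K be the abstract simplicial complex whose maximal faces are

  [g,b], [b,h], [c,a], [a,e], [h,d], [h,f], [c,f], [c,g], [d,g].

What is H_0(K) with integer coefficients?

Take the total order a < b < c < d < e < f < g < h on the vertex set. Then K (dimension 1) consists of the simplices:

  0-simplices (8): a, b, c, d, e, f, g, h
  1-simplices (9): ac, ae, bg, bh, cf, cg, dg, dh, fh

Hence C_0 ≅ Z^8, C_1 ≅ Z^9.

The boundary map ∂_1: C_1 → C_0 sends each edge [p,q] (with p < q) to q − p.
This gives a 8×9 integer matrix of rank 7; reducing to Smith normal form yields diagonal entries (1,1,1,1,1,1,1).

Reading off H_k = ker ∂_k / im ∂_{k+1}:

  H_0: rank C_0 − rank ∂_1 = 8 − 7 = 1, and the invariant factors of ∂_1 are all 1, so H_0 ≅ Z.

H_0 = Z.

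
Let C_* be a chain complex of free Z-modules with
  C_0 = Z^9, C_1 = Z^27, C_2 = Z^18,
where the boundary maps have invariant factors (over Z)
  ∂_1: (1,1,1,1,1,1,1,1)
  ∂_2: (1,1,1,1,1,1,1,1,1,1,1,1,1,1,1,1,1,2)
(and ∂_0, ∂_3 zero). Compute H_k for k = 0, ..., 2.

H_0 = Z,  H_1 = Z × Z/2,  H_2 = 0.

H_0: b_0 = 9 − 0 − 8 = 1; torsion from ∂_1 factors > 1: none. So H_0 = Z.
H_1: b_1 = 27 − 8 − 18 = 1; torsion from ∂_2 factors > 1: [2]. So H_1 = Z × Z/2.
H_2: b_2 = 18 − 18 − 0 = 0; torsion from ∂_3 factors > 1: none. So H_2 = 0.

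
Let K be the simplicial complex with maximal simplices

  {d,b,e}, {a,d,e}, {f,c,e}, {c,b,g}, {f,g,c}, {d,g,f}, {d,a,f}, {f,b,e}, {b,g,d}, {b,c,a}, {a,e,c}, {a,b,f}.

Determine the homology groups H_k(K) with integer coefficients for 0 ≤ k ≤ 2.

H_0 ≅ Z,  H_1 ≅ Z/2,  H_2 = 0.

Order the vertices as a < b < c < d < e < f < g. Listing each simplex with vertices in this order, K has dimension 2 with simplices:

  0-simplices (7): a, b, c, d, e, f, g
  1-simplices (18): ab, ac, ad, ae, af, bc, bd, be, bf, bg, ce, cf, cg, de, df, dg, ef, fg
  2-simplices (12): abc, abf, ace, ade, adf, bcg, bde, bdg, bef, cef, cfg, dfg

so the chain groups are C_0 ≅ Z^7, C_1 ≅ Z^18, C_2 ≅ Z^12.

∂_1: C_1 → C_0 is given by ∂[p,q] = [q] − [p].
The resulting 7×18 matrix has rank 6, and its Smith normal form has invariant factors (1,1,1,1,1,1).

∂_2: C_2 → C_1 maps a triangle to the signed sum of its edges. For instance
  ∂bde = de − be + bd,
  ∂abf = bf − af + ab.
The 18×12 boundary matrix has rank 12 and Smith normal form diag(1,1,1,1,1,1,1,1,1,1,1,2).

Reading off H_k = ker ∂_k / im ∂_{k+1}:

  H_0: rank C_0 − rank ∂_1 = 7 − 6 = 1, and the invariant factors of ∂_1 are all 1, so H_0 ≅ Z.
  H_1: rank ker ∂_1 − rank ∂_2 = (18 − 6) − 12 = 0, and ∂_2 has invariant factor 2 > 1, so H_1 ≅ Z/2.
  H_2: rank ker ∂_2 − rank ∂_3 = (12 − 12) − 0 = 0, and there is no ∂_3, so H_2 ≅ 0.

As a check, the Euler characteristic is 7 − 18 + 12 = 1, which agrees with 1 − 0 + 0 = 1.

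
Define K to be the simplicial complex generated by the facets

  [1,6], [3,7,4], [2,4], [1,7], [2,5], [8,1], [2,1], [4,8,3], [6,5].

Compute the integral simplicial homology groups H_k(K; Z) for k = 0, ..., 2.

K has 8 vertices, 12 edges, 2 triangles.
rank ∂_0 = 0, rank ∂_1 = 7 ⇒ b_0 = 8 − 0 − 7 = 1; all invariant factors of ∂_1 are 1 so no torsion. So H_0 ≅ Z.
rank ∂_1 = 7, rank ∂_2 = 2 ⇒ b_1 = 12 − 7 − 2 = 3; all invariant factors of ∂_2 are 1 so no torsion. So H_1 ≅ Z^3.
rank ∂_2 = 2, rank ∂_3 = 0 ⇒ b_2 = 2 − 2 − 0 = 0. So H_2 ≅ 0.

H_0 = Z,  H_1 = Z^3,  H_2 = 0.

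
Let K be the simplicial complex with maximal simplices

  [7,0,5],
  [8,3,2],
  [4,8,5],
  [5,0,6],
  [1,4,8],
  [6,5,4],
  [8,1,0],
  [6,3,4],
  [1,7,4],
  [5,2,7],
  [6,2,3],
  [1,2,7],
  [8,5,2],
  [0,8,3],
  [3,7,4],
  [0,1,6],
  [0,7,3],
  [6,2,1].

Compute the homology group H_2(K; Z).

H_2 = Z.

We work with the vertex ordering 0 < 1 < 2 < 3 < 4 < 5 < 6 < 7 < 8. The simplices of K, each written with vertices in increasing order, are:

  0-simplices (9): [0], [1], [2], [3], [4], [5], [6], [7], [8]
  1-simplices (27): (27 of them)
  2-simplices (18): [0,1,6], [0,1,8], [0,3,7], [0,3,8], [0,5,6], [0,5,7], [1,2,6], [1,2,7], [1,4,7], [1,4,8], [2,3,6], [2,3,8], [2,5,7], [2,5,8], [3,4,6], [3,4,7], [4,5,6], [4,5,8]

giving chain groups C_0 ≅ Z^9, C_1 ≅ Z^27, C_2 ≅ Z^18.

Boundary ∂_1: C_1 → C_0 is given by ∂[p,q] = [q] − [p]. For instance
  ∂[1,2] = [2] − [1].
This gives a 9×27 integer matrix of rank 8; reducing to Smith normal form yields diagonal entries (1,1,1,1,1,1,1,1).

Boundary ∂_2: C_2 → C_1 sends each 2-simplex [p,q,r] to [q,r] − [p,r] + [p,q]. For instance
  ∂[2,3,6] = [3,6] − [2,6] + [2,3],
  ∂[2,5,7] = [5,7] − [2,7] + [2,5].
The resulting 27×18 matrix has rank 17, and its Smith normal form has invariant factors (1,1,1,1,1,1,1,1,1,1,1,1,1,1,1,1,1).

Computing H_k = (kernel of ∂_k) / (image of ∂_{k+1}):

  H_2: rank ker ∂_2 − rank ∂_3 = (18 − 17) − 0 = 1, and there is no ∂_3, so H_2 ≅ Z.

(K is a triangulation of the torus T^2.)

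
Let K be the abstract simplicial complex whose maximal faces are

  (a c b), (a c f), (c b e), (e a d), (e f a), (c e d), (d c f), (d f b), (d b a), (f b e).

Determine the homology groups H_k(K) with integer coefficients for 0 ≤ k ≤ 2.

We work with the vertex ordering a < b < c < d < e < f. The simplices of K, each written with vertices in increasing order, are:

  0-simplices (6): a, b, c, d, e, f
  1-simplices (15): ab, ac, ad, ae, af, bc, bd, be, bf, cd, ce, cf, de, df, ef
  2-simplices (10): abc, abd, acf, ade, aef, bce, bdf, bef, cde, cdf

giving chain groups C_0 ≅ Z^6, C_1 ≅ Z^15, C_2 ≅ Z^10.

∂_1: C_1 → C_0 maps an edge to its endpoints' difference, ∂[p,q] = q − p.
As a 6×15 matrix over Z this has rank 5, with invariant factors (1,1,1,1,1).

∂_2: C_2 → C_1 maps a triangle to the signed sum of its edges. For instance
  ∂aef = ef − af + ae,
  ∂acf = cf − af + ac.
As a 15×10 matrix over Z this has rank 10, with invariant factors (1,1,1,1,1,1,1,1,1,2).

Reading off H_k = ker ∂_k / im ∂_{k+1}:

  H_0: rank C_0 − rank ∂_1 = 6 − 5 = 1, and the invariant factors of ∂_1 are all 1, so H_0 = Z.
  H_1: rank ker ∂_1 − rank ∂_2 = (15 − 5) − 10 = 0, and ∂_2 has invariant factor 2 > 1, so H_1 = Z_2.
  H_2: rank ker ∂_2 − rank ∂_3 = (10 − 10) − 0 = 0, and there is no ∂_3, so H_2 = 0.

H_0 = Z,  H_1 = Z_2,  H_2 = 0.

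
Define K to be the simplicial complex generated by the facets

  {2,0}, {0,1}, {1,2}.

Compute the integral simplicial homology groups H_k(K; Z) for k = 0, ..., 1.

H_0 = Z,  H_1 = Z.

Take the total order 0 < 1 < 2 on the vertex set. Then K (dimension 1) consists of the simplices:

  0-simplices (3): [0], [1], [2]
  1-simplices (3): [0,1], [0,2], [1,2]

so the chain groups are C_0 ≅ Z^3, C_1 ≅ Z^3.

The boundary map ∂_1: C_1 → C_0 is given by ∂[p,q] = [q] − [p].
This gives a 3×3 integer matrix of rank 2; reducing to Smith normal form yields diagonal entries (1,1).

Now H_k = ker ∂_k / im ∂_{k+1}, so:

  H_0: rank C_0 − rank ∂_1 = 3 − 2 = 1, and the invariant factors of ∂_1 are all 1, so H_0 = Z.
  H_1: rank ker ∂_1 − rank ∂_2 = (3 − 2) − 0 = 1, and there is no ∂_2, so H_1 = Z.

As a check, the Euler characteristic is 3 − 3 = 0, which agrees with 1 − 1 = 0.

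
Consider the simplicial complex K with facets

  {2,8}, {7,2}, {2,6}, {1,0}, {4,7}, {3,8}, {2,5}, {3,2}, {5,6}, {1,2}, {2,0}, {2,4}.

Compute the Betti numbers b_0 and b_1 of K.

Order the vertices as 0 < 1 < 2 < 3 < 4 < 5 < 6 < 7 < 8. Listing each simplex with vertices in this order, K has dimension 1 with simplices:

  0-simplices (9): [0], [1], [2], [3], [4], [5], [6], [7], [8]
  1-simplices (12): [0,1], [0,2], [1,2], [2,3], [2,4], [2,5], [2,6], [2,7], [2,8], [3,8], [4,7], [5,6]

Hence C_0 ≅ Z^9, C_1 ≅ Z^12.

Boundary ∂_1: C_1 → C_0 sends each edge [p,q] (with p < q) to q − p.
The resulting 9×12 matrix has rank 8, and its Smith normal form has invariant factors (1,1,1,1,1,1,1,1).

Computing H_k = (kernel of ∂_k) / (image of ∂_{k+1}):

  H_0: rank C_0 − rank ∂_1 = 9 − 8 = 1, and the invariant factors of ∂_1 are all 1, so H_0 ≅ Z.
  H_1: rank ker ∂_1 − rank ∂_2 = (12 − 8) − 0 = 4, and there is no ∂_2, so H_1 ≅ Z^4.

As a check, the Euler characteristic is 9 − 12 = -3, which agrees with 1 − 4 = -3.

Hence the Betti numbers are b_0 = 1, b_1 = 4.

b_0 = 1, b_1 = 4.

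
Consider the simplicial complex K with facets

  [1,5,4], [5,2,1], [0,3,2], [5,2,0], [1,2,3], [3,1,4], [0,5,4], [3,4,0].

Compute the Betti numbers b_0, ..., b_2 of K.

Fix the vertex order 0 < 1 < 2 < 3 < 4 < 5 and write every simplex with vertices in increasing order. Then dim K = 2 and the simplices of K are:

  0-simplices (6): [0], [1], [2], [3], [4], [5]
  1-simplices (12): [0,2], [0,3], [0,4], [0,5], [1,2], [1,3], [1,4], [1,5], [2,3], [2,5], [3,4], [4,5]
  2-simplices (8): [0,2,3], [0,2,5], [0,3,4], [0,4,5], [1,2,3], [1,2,5], [1,3,4], [1,4,5]

so the chain groups are C_0 ≅ Z^6, C_1 ≅ Z^12, C_2 ≅ Z^8.

The boundary map ∂_1: C_1 → C_0 maps an edge to its endpoints' difference, ∂[p,q] = q − p. For instance
  ∂[2,3] = [3] − [2].
The 6×12 boundary matrix has rank 5 and Smith normal form diag(1,1,1,1,1).

Boundary ∂_2: C_2 → C_1 sends each 2-simplex [p,q,r] to [q,r] − [p,r] + [p,q]. For instance
  ∂[1,4,5] = [4,5] − [1,5] + [1,4],
  ∂[0,2,5] = [2,5] − [0,5] + [0,2].
This gives a 12×8 integer matrix of rank 7; reducing to Smith normal form yields diagonal entries (1,1,1,1,1,1,1).

Reading off H_k = ker ∂_k / im ∂_{k+1}:

  H_0: rank C_0 − rank ∂_1 = 6 − 5 = 1, and the invariant factors of ∂_1 are all 1, so H_0 ≅ Z.
  H_1: rank ker ∂_1 − rank ∂_2 = (12 − 5) − 7 = 0, and the invariant factors of ∂_2 are all 1, so H_1 ≅ 0.
  H_2: rank ker ∂_2 − rank ∂_3 = (8 − 7) − 0 = 1, and there is no ∂_3, so H_2 ≅ Z.

As a check, the Euler characteristic is 6 − 12 + 8 = 2, which agrees with 1 − 0 + 1 = 2.

Hence the Betti numbers are b_0 = 1, b_1 = 0, b_2 = 1.

b_0 = 1, b_1 = 0, b_2 = 1.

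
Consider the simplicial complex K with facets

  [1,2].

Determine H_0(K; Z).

Take the total order 1 < 2 on the vertex set. Then K (dimension 1) consists of the simplices:

  0-simplices (2): [1], [2]
  1-simplices (1): [1,2]

so the chain groups are C_0 ≅ Z^2, C_1 ≅ Z^1.

The boundary map ∂_1: C_1 → C_0 sends each edge [p,q] (with p < q) to q − p.
As a 2×1 matrix over Z this has rank 1, with invariant factors (1).

Now H_k = ker ∂_k / im ∂_{k+1}, so:

  H_0: rank C_0 − rank ∂_1 = 2 − 1 = 1, and the invariant factors of ∂_1 are all 1, so H_0 = Z.

H_0 ≅ Z.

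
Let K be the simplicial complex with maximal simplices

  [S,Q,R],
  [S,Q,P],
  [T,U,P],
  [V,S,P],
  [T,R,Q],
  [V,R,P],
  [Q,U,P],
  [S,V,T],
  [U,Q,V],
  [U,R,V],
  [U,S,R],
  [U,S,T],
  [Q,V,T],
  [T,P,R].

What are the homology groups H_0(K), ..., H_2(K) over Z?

We work with the vertex ordering P < Q < R < S < T < U < V. The simplices of K, each written with vertices in increasing order, are:

  0-simplices (7): P, Q, R, S, T, U, V
  1-simplices (21): PQ, PR, PS, PT, PU, PV, QR, QS, QT, QU, QV, RS, RT, RU, RV, ST, SU, SV, TU, TV, UV
  2-simplices (14): PQS, PQU, PRT, PRV, PSV, PTU, QRS, QRT, QTV, QUV, RSU, RUV, STU, STV

so the chain groups are C_0 ≅ Z^7, C_1 ≅ Z^21, C_2 ≅ Z^14.

Boundary ∂_1: C_1 → C_0 is given by ∂[p,q] = [q] − [p].
This gives a 7×21 integer matrix of rank 6; reducing to Smith normal form yields diagonal entries (1,1,1,1,1,1).

Boundary ∂_2: C_2 → C_1 acts by ∂[p,q,r] = [q,r] − [p,r] + [p,q]. For instance
  ∂QRS = RS − QS + QR,
  ∂PRT = RT − PT + PR.
The 21×14 boundary matrix has rank 13 and Smith normal form diag(1,1,1,1,1,1,1,1,1,1,1,1,1).

Computing H_k = (kernel of ∂_k) / (image of ∂_{k+1}):

  H_0: rank C_0 − rank ∂_1 = 7 − 6 = 1, and the invariant factors of ∂_1 are all 1, so H_0 ≅ Z.
  H_1: rank ker ∂_1 − rank ∂_2 = (21 − 6) − 13 = 2, and the invariant factors of ∂_2 are all 1, so H_1 ≅ Z^2.
  H_2: rank ker ∂_2 − rank ∂_3 = (14 − 13) − 0 = 1, and there is no ∂_3, so H_2 ≅ Z.

H_0 = Z,  H_1 = Z^2,  H_2 = Z.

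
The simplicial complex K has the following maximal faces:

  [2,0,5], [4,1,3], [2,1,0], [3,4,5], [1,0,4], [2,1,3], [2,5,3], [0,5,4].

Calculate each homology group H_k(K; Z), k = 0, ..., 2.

K has 6 vertices, 12 edges, 8 triangles.
rank ∂_0 = 0, rank ∂_1 = 5 ⇒ b_0 = 6 − 0 − 5 = 1; all invariant factors of ∂_1 are 1 so no torsion. So H_0 ≅ Z.
rank ∂_1 = 5, rank ∂_2 = 7 ⇒ b_1 = 12 − 5 − 7 = 0; all invariant factors of ∂_2 are 1 so no torsion. So H_1 ≅ 0.
rank ∂_2 = 7, rank ∂_3 = 0 ⇒ b_2 = 8 − 7 − 0 = 1. So H_2 ≅ Z.

H_0 ≅ Z,  H_1 = 0,  H_2 ≅ Z.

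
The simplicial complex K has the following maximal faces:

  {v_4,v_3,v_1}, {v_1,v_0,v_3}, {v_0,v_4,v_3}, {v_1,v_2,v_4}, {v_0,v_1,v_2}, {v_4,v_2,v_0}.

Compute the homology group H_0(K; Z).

Order the vertices as v_0 < v_1 < v_2 < v_3 < v_4. Listing each simplex with vertices in this order, K has dimension 2 with simplices:

  0-simplices (5): [v_0], [v_1], [v_2], [v_3], [v_4]
  1-simplices (9): [v_0,v_1], [v_0,v_2], [v_0,v_3], [v_0,v_4], [v_1,v_2], [v_1,v_3], [v_1,v_4], [v_2,v_4], [v_3,v_4]
  2-simplices (6): [v_0,v_1,v_2], [v_0,v_1,v_3], [v_0,v_2,v_4], [v_0,v_3,v_4], [v_1,v_2,v_4], [v_1,v_3,v_4]

Hence C_0 ≅ Z^5, C_1 ≅ Z^9, C_2 ≅ Z^6.

The boundary map ∂_1: C_1 → C_0 maps an edge to its endpoints' difference, ∂[p,q] = q − p. For instance
  ∂[v_2,v_4] = [v_4] − [v_2].
This gives a 5×9 integer matrix of rank 4; reducing to Smith normal form yields diagonal entries (1,1,1,1).

The boundary map ∂_2: C_2 → C_1 acts by ∂[p,q,r] = [q,r] − [p,r] + [p,q]. For instance
  ∂[v_1,v_3,v_4] = [v_3,v_4] − [v_1,v_4] + [v_1,v_3],
  ∂[v_0,v_1,v_2] = [v_1,v_2] − [v_0,v_2] + [v_0,v_1].
The 9×6 boundary matrix has rank 5 and Smith normal form diag(1,1,1,1,1).

Now H_k = ker ∂_k / im ∂_{k+1}, so:

  H_0: rank C_0 − rank ∂_1 = 5 − 4 = 1, and the invariant factors of ∂_1 are all 1, so H_0 ≅ Z.

H_0 ≅ Z.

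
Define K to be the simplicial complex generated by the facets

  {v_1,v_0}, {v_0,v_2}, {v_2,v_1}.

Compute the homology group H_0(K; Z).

We work with the vertex ordering v_0 < v_1 < v_2. The simplices of K, each written with vertices in increasing order, are:

  0-simplices (3): [v_0], [v_1], [v_2]
  1-simplices (3): [v_0,v_1], [v_0,v_2], [v_1,v_2]

giving chain groups C_0 ≅ Z^3, C_1 ≅ Z^3.

∂_1: C_1 → C_0 maps an edge to its endpoints' difference, ∂[p,q] = q − p.
The resulting 3×3 matrix has rank 2, and its Smith normal form has invariant factors (1,1).

Reading off H_k = ker ∂_k / im ∂_{k+1}:

  H_0: rank C_0 − rank ∂_1 = 3 − 2 = 1, and the invariant factors of ∂_1 are all 1, so H_0 ≅ Z.

H_0 = Z.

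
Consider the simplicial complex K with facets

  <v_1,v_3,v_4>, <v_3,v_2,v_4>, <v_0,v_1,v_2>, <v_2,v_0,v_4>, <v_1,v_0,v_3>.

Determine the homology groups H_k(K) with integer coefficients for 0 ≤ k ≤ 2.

H_0 ≅ Z,  H_1 ≅ Z,  H_2 = 0.

Order the vertices as v_0 < v_1 < v_2 < v_3 < v_4. Listing each simplex with vertices in this order, K has dimension 2 with simplices:

  0-simplices (5): [v_0], [v_1], [v_2], [v_3], [v_4]
  1-simplices (10): [v_0,v_1], [v_0,v_2], [v_0,v_3], [v_0,v_4], [v_1,v_2], [v_1,v_3], [v_1,v_4], [v_2,v_3], [v_2,v_4], [v_3,v_4]
  2-simplices (5): [v_0,v_1,v_2], [v_0,v_1,v_3], [v_0,v_2,v_4], [v_1,v_3,v_4], [v_2,v_3,v_4]

so the chain groups are C_0 ≅ Z^5, C_1 ≅ Z^10, C_2 ≅ Z^5.

Boundary ∂_1: C_1 → C_0 maps an edge to its endpoints' difference, ∂[p,q] = q − p.
The resulting 5×10 matrix has rank 4, and its Smith normal form has invariant factors (1,1,1,1).

Boundary ∂_2: C_2 → C_1 maps a triangle to the signed sum of its edges. For instance
  ∂[v_2,v_3,v_4] = [v_3,v_4] − [v_2,v_4] + [v_2,v_3],
  ∂[v_0,v_2,v_4] = [v_2,v_4] − [v_0,v_4] + [v_0,v_2].
The 10×5 boundary matrix has rank 5 and Smith normal form diag(1,1,1,1,1).

Now H_k = ker ∂_k / im ∂_{k+1}, so:

  H_0: rank C_0 − rank ∂_1 = 5 − 4 = 1, and the invariant factors of ∂_1 are all 1, so H_0 = Z.
  H_1: rank ker ∂_1 − rank ∂_2 = (10 − 4) − 5 = 1, and the invariant factors of ∂_2 are all 1, so H_1 = Z.
  H_2: rank ker ∂_2 − rank ∂_3 = (5 − 5) − 0 = 0, and there is no ∂_3, so H_2 = 0.

As a check, the Euler characteristic is 5 − 10 + 5 = 0, which agrees with 1 − 1 + 0 = 0.
(K is a triangulation of the Möbius band.)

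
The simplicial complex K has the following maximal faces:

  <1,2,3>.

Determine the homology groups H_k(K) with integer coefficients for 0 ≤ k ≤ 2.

Fix the vertex order 1 < 2 < 3 and write every simplex with vertices in increasing order. Then dim K = 2 and the simplices of K are:

  0-simplices (3): [1], [2], [3]
  1-simplices (3): [1,2], [1,3], [2,3]
  2-simplices (1): [1,2,3]

giving chain groups C_0 ≅ Z^3, C_1 ≅ Z^3, C_2 ≅ Z^1.

The boundary map ∂_1: C_1 → C_0 maps an edge to its endpoints' difference, ∂[p,q] = q − p. For instance
  ∂[1,2] = [2] − [1].
The resulting 3×3 matrix has rank 2, and its Smith normal form has invariant factors (1,1).

∂_2: C_2 → C_1 acts by ∂[p,q,r] = [q,r] − [p,r] + [p,q]. For instance
  ∂[1,2,3] = [2,3] − [1,3] + [1,2].
As a 3×1 matrix over Z this has rank 1, with invariant factors (1).

Computing H_k = (kernel of ∂_k) / (image of ∂_{k+1}):

  H_0: rank C_0 − rank ∂_1 = 3 − 2 = 1, and the invariant factors of ∂_1 are all 1, so H_0 = Z.
  H_1: rank ker ∂_1 − rank ∂_2 = (3 − 2) − 1 = 0, and the invariant factors of ∂_2 are all 1, so H_1 = 0.
  H_2: rank ker ∂_2 − rank ∂_3 = (1 − 1) − 0 = 0, and there is no ∂_3, so H_2 = 0.

H_0 ≅ Z,  H_1 = 0,  H_2 = 0.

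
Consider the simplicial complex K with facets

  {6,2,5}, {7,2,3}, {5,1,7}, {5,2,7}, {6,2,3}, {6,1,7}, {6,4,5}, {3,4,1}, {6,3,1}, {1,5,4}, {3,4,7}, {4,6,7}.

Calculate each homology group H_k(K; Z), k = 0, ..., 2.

H_0 ≅ Z,  H_1 ≅ Z_2,  H_2 = 0.

Take the total order 1 < 2 < 3 < 4 < 5 < 6 < 7 on the vertex set. Then K (dimension 2) consists of the simplices:

  0-simplices (7): [1], [2], [3], [4], [5], [6], [7]
  1-simplices (18): [1,3], [1,4], [1,5], [1,6], [1,7], [2,3], [2,5], [2,6], [2,7], [3,4], [3,6], [3,7], [4,5], [4,6], [4,7], [5,6], [5,7], [6,7]
  2-simplices (12): [1,3,4], [1,3,6], [1,4,5], [1,5,7], [1,6,7], [2,3,6], [2,3,7], [2,5,6], [2,5,7], [3,4,7], [4,5,6], [4,6,7]

giving chain groups C_0 ≅ Z^7, C_1 ≅ Z^18, C_2 ≅ Z^12.

Boundary ∂_1: C_1 → C_0 is given by ∂[p,q] = [q] − [p]. For instance
  ∂[2,6] = [6] − [2].
As a 7×18 matrix over Z this has rank 6, with invariant factors (1,1,1,1,1,1).

The boundary map ∂_2: C_2 → C_1 acts by ∂[p,q,r] = [q,r] − [p,r] + [p,q]. For instance
  ∂[4,5,6] = [5,6] − [4,6] + [4,5],
  ∂[2,3,7] = [3,7] − [2,7] + [2,3].
This gives a 18×12 integer matrix of rank 12; reducing to Smith normal form yields diagonal entries (1,1,1,1,1,1,1,1,1,1,1,2).

Computing H_k = (kernel of ∂_k) / (image of ∂_{k+1}):

  H_0: rank C_0 − rank ∂_1 = 7 − 6 = 1, and the invariant factors of ∂_1 are all 1, so H_0 ≅ Z.
  H_1: rank ker ∂_1 − rank ∂_2 = (18 − 6) − 12 = 0, and ∂_2 has invariant factor 2 > 1, so H_1 ≅ Z_2.
  H_2: rank ker ∂_2 − rank ∂_3 = (12 − 12) − 0 = 0, and there is no ∂_3, so H_2 ≅ 0.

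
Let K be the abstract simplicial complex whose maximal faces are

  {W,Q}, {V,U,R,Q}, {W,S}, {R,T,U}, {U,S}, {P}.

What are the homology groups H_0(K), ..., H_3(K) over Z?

H_0 = Z^2,  H_1 = Z,  H_2 = 0,  H_3 = 0.

Take the total order P < Q < R < S < T < U < V < W on the vertex set. Then K (dimension 3) consists of the simplices:

  0-simplices (8): P, Q, R, S, T, U, V, W
  1-simplices (11): QR, QU, QV, QW, RT, RU, RV, SU, SW, TU, UV
  2-simplices (5): QRU, QRV, QUV, RTU, RUV
  3-simplices (1): QRUV

so the chain groups are C_0 ≅ Z^8, C_1 ≅ Z^11, C_2 ≅ Z^5, C_3 ≅ Z^1.

Boundary ∂_1: C_1 → C_0 sends each edge [p,q] (with p < q) to q − p. For instance
  ∂QU = U − Q.
This gives a 8×11 integer matrix of rank 6; reducing to Smith normal form yields diagonal entries (1,1,1,1,1,1).

∂_2: C_2 → C_1 acts by ∂[p,q,r] = [q,r] − [p,r] + [p,q]. For instance
  ∂RUV = UV − RV + RU,
  ∂RTU = TU − RU + RT.
As a 11×5 matrix over Z this has rank 4, with invariant factors (1,1,1,1).

Boundary ∂_3: C_3 → C_2 sends each 3-simplex σ to the alternating sum Σ_i (−1)^i (σ with its i-th vertex removed). For instance
  ∂QRUV = RUV − QUV + QRV − QRU.
As a 5×1 matrix over Z this has rank 1, with invariant factors (1).

Now H_k = ker ∂_k / im ∂_{k+1}, so:

  H_0: rank C_0 − rank ∂_1 = 8 − 6 = 2, and the invariant factors of ∂_1 are all 1, so H_0 = Z^2.
  H_1: rank ker ∂_1 − rank ∂_2 = (11 − 6) − 4 = 1, and the invariant factors of ∂_2 are all 1, so H_1 = Z.
  H_2: rank ker ∂_2 − rank ∂_3 = (5 − 4) − 1 = 0, and the invariant factors of ∂_3 are all 1, so H_2 = 0.
  H_3: rank ker ∂_3 − rank ∂_4 = (1 − 1) − 0 = 0, and there is no ∂_4, so H_3 = 0.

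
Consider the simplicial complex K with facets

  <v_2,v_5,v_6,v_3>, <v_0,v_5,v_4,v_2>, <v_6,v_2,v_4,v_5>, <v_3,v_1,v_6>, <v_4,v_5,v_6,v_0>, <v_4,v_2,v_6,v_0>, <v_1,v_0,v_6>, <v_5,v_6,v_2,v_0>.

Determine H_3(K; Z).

Fix the vertex order v_0 < v_1 < v_2 < v_3 < v_4 < v_5 < v_6 and write every simplex with vertices in increasing order. Then dim K = 3 and the simplices of K are:

  0-simplices (7): [v_0], [v_1], [v_2], [v_3], [v_4], [v_5], [v_6]
  1-simplices (16): (16 of them)
  2-simplices (15): (15 of them)
  3-simplices (6): [v_0,v_2,v_4,v_5], [v_0,v_2,v_4,v_6], [v_0,v_2,v_5,v_6], [v_0,v_4,v_5,v_6], [v_2,v_3,v_5,v_6], [v_2,v_4,v_5,v_6]

giving chain groups C_0 ≅ Z^7, C_1 ≅ Z^16, C_2 ≅ Z^15, C_3 ≅ Z^6.

∂_1: C_1 → C_0 maps an edge to its endpoints' difference, ∂[p,q] = q − p.
The 7×16 boundary matrix has rank 6 and Smith normal form diag(1,1,1,1,1,1).

Boundary ∂_2: C_2 → C_1 acts by ∂[p,q,r] = [q,r] − [p,r] + [p,q]. For instance
  ∂[v_3,v_5,v_6] = [v_5,v_6] − [v_3,v_6] + [v_3,v_5],
  ∂[v_2,v_3,v_6] = [v_3,v_6] − [v_2,v_6] + [v_2,v_3].
The resulting 16×15 matrix has rank 10, and its Smith normal form has invariant factors (1,1,1,1,1,1,1,1,1,1).

Boundary ∂_3: C_3 → C_2 sends each 3-simplex σ to the alternating sum Σ_i (−1)^i (σ with its i-th vertex removed). For instance
  ∂[v_2,v_3,v_5,v_6] = [v_3,v_5,v_6] − [v_2,v_5,v_6] + [v_2,v_3,v_6] − [v_2,v_3,v_5],
  ∂[v_0,v_2,v_4,v_6] = [v_2,v_4,v_6] − [v_0,v_4,v_6] + [v_0,v_2,v_6] − [v_0,v_2,v_4].
The 15×6 boundary matrix has rank 5 and Smith normal form diag(1,1,1,1,1).

Reading off H_k = ker ∂_k / im ∂_{k+1}:

  H_3: rank ker ∂_3 − rank ∂_4 = (6 − 5) − 0 = 1, and there is no ∂_4, so H_3 = Z.

H_3 ≅ Z.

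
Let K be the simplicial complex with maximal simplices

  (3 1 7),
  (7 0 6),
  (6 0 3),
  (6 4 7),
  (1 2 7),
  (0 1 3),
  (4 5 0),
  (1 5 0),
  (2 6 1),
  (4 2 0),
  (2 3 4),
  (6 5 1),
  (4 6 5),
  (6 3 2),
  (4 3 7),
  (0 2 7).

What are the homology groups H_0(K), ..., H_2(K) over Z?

Take the total order 0 < 1 < 2 < 3 < 4 < 5 < 6 < 7 on the vertex set. Then K (dimension 2) consists of the simplices:

  0-simplices (8): [0], [1], [2], [3], [4], [5], [6], [7]
  1-simplices (24): (24 of them)
  2-simplices (16): [0,1,3], [0,1,5], [0,2,4], [0,2,7], [0,3,6], [0,4,5], [0,6,7], [1,2,6], [1,2,7], [1,3,7], [1,5,6], [2,3,4], [2,3,6], [3,4,7], [4,5,6], [4,6,7]

so the chain groups are C_0 ≅ Z^8, C_1 ≅ Z^24, C_2 ≅ Z^16.

Boundary ∂_1: C_1 → C_0 is given by ∂[p,q] = [q] − [p].
The 8×24 boundary matrix has rank 7 and Smith normal form diag(1,1,1,1,1,1,1).

∂_2: C_2 → C_1 sends each 2-simplex [p,q,r] to [q,r] − [p,r] + [p,q]. For instance
  ∂[0,2,4] = [2,4] − [0,4] + [0,2],
  ∂[1,3,7] = [3,7] − [1,7] + [1,3].
The 24×16 boundary matrix has rank 15 and Smith normal form diag(1,1,1,1,1,1,1,1,1,1,1,1,1,1,1).

Reading off H_k = ker ∂_k / im ∂_{k+1}:

  H_0: rank C_0 − rank ∂_1 = 8 − 7 = 1, and the invariant factors of ∂_1 are all 1, so H_0 = Z.
  H_1: rank ker ∂_1 − rank ∂_2 = (24 − 7) − 15 = 2, and the invariant factors of ∂_2 are all 1, so H_1 = Z^2.
  H_2: rank ker ∂_2 − rank ∂_3 = (16 − 15) − 0 = 1, and there is no ∂_3, so H_2 = Z.

H_0 = Z,  H_1 = Z^2,  H_2 = Z.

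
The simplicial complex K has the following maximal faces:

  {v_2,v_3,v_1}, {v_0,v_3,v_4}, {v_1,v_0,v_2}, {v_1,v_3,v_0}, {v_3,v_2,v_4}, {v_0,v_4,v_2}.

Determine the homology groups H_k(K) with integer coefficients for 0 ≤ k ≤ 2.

H_0 = Z,  H_1 = 0,  H_2 = Z.

K has 5 vertices, 9 edges, 6 triangles.
rank ∂_0 = 0, rank ∂_1 = 4 ⇒ b_0 = 5 − 0 − 4 = 1; all invariant factors of ∂_1 are 1 so no torsion. So H_0 ≅ Z.
rank ∂_1 = 4, rank ∂_2 = 5 ⇒ b_1 = 9 − 4 − 5 = 0; all invariant factors of ∂_2 are 1 so no torsion. So H_1 ≅ 0.
rank ∂_2 = 5, rank ∂_3 = 0 ⇒ b_2 = 6 − 5 − 0 = 1. So H_2 ≅ Z.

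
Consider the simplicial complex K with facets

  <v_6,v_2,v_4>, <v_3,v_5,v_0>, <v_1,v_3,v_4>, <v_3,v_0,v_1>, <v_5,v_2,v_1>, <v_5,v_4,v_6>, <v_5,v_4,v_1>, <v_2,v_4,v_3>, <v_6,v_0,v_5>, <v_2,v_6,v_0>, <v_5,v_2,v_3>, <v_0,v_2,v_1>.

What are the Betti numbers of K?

b_0 = 1, b_1 = 0, b_2 = 0.

Take the total order v_0 < v_1 < v_2 < v_3 < v_4 < v_5 < v_6 on the vertex set. Then K (dimension 2) consists of the simplices:

  0-simplices (7): [v_0], [v_1], [v_2], [v_3], [v_4], [v_5], [v_6]
  1-simplices (18): (18 of them)
  2-simplices (12): (12 of them)

giving chain groups C_0 ≅ Z^7, C_1 ≅ Z^18, C_2 ≅ Z^12.

Boundary ∂_1: C_1 → C_0 is given by ∂[p,q] = [q] − [p].
As a 7×18 matrix over Z this has rank 6, with invariant factors (1,1,1,1,1,1).

Boundary ∂_2: C_2 → C_1 maps a triangle to the signed sum of its edges. For instance
  ∂[v_2,v_4,v_6] = [v_4,v_6] − [v_2,v_6] + [v_2,v_4],
  ∂[v_0,v_5,v_6] = [v_5,v_6] − [v_0,v_6] + [v_0,v_5].
The resulting 18×12 matrix has rank 12, and its Smith normal form has invariant factors (1,1,1,1,1,1,1,1,1,1,1,2).

Computing H_k = (kernel of ∂_k) / (image of ∂_{k+1}):

  H_0: rank C_0 − rank ∂_1 = 7 − 6 = 1, and the invariant factors of ∂_1 are all 1, so H_0 = Z.
  H_1: rank ker ∂_1 − rank ∂_2 = (18 − 6) − 12 = 0, and ∂_2 has invariant factor 2 > 1, so H_1 = Z_2.
  H_2: rank ker ∂_2 − rank ∂_3 = (12 − 12) − 0 = 0, and there is no ∂_3, so H_2 = 0.

As a check, the Euler characteristic is 7 − 18 + 12 = 1, which agrees with 1 − 0 + 0 = 1.

Hence the Betti numbers are b_0 = 1, b_1 = 0, b_2 = 0.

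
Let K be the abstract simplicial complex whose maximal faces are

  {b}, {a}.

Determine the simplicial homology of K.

H_0 = Z^2.

Order the vertices as a < b. Listing each simplex with vertices in this order, K has dimension 0 with simplices:

  0-simplices (2): a, b

giving chain groups C_0 ≅ Z^2.

From H_k ≅ ker(∂_k) / im(∂_{k+1}) we obtain:

  H_0: rank C_0 − rank ∂_1 = 2 − 0 = 2, and there is no ∂_1, so H_0 = Z^2.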